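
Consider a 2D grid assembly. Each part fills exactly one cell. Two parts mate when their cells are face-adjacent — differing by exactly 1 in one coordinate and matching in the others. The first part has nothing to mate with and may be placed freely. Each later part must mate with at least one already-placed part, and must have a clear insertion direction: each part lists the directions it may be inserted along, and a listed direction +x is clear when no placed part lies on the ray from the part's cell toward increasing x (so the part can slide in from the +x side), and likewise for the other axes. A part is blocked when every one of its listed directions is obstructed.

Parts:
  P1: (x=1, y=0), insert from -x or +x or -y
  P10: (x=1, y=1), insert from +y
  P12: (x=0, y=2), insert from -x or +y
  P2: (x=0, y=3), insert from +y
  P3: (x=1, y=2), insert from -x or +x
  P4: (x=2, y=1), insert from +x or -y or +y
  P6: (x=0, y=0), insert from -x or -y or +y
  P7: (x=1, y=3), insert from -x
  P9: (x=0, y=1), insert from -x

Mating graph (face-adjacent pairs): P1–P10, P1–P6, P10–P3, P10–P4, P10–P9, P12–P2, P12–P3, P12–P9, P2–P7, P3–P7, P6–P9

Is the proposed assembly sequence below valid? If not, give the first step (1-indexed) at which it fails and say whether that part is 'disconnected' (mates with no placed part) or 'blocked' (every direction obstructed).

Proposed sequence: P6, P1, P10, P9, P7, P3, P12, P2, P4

1. P6@(0, 0) [-x clear] — {P6}
2. P1@(1, 0) [+x clear] — {P1, P6}
3. P10@(1, 1) [+y clear] — {P1, P10, P6}
4. P9@(0, 1) [-x clear] — {P1, P10, P6, P9}
5. P7@(1, 3) — no placed neighbour ⇒ disconnected

Invalid at step 5 (disconnected)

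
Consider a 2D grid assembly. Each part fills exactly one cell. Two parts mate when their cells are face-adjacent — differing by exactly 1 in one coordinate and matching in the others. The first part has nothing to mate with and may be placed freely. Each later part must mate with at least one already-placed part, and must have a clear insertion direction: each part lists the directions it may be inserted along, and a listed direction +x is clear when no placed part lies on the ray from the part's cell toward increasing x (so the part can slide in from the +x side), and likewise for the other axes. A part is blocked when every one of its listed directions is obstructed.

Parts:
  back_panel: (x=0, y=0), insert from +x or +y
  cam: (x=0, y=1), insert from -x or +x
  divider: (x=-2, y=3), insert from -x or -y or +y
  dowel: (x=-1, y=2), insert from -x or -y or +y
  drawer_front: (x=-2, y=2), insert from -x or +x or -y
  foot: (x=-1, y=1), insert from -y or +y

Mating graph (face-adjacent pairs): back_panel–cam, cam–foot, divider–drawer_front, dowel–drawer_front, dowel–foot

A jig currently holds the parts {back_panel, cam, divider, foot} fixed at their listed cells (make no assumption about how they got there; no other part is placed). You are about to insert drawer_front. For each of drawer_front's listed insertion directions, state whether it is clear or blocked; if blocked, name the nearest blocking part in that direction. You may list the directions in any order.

+x: clear; -x: clear; -y: clear

-x: ray from drawer_front(-2, 2) has no placed part ⇒ clear
+x: ray from drawer_front(-2, 2) has no placed part ⇒ clear
-y: ray from drawer_front(-2, 2) has no placed part ⇒ clear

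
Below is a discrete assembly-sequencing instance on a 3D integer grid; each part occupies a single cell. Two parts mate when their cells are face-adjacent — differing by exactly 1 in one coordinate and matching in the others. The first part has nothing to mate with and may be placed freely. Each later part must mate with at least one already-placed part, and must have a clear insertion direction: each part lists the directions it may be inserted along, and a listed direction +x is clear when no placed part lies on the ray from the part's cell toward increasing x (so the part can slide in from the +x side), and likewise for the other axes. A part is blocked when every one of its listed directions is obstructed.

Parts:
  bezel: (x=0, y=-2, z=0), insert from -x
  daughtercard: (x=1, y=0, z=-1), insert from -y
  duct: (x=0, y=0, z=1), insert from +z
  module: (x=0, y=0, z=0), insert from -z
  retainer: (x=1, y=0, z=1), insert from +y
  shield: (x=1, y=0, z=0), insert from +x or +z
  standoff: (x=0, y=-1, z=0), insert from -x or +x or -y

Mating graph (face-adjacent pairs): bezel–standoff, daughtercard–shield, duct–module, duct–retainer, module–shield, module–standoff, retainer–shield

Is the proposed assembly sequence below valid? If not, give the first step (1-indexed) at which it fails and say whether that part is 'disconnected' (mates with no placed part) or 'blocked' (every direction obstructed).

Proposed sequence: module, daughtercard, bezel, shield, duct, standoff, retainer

Invalid at step 2 (disconnected)

1. module@(0, 0, 0) [-z clear] — {module}
2. daughtercard@(1, 0, -1) — no placed neighbour ⇒ disconnected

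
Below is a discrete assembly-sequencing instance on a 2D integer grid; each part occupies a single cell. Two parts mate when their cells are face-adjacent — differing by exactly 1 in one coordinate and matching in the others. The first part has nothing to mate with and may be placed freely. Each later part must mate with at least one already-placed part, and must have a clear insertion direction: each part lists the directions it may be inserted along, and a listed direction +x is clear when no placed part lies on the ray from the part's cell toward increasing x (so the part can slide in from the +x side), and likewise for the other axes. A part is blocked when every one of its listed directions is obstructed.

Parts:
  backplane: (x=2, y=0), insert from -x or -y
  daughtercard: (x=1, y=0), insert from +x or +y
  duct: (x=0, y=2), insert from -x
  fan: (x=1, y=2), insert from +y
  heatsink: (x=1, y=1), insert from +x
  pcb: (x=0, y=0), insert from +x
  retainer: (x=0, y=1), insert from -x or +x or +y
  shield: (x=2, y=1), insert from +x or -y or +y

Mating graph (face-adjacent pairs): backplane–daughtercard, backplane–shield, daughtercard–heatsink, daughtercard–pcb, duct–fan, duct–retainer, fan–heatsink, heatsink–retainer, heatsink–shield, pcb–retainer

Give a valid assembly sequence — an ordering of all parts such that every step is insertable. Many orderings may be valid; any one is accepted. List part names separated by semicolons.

heatsink; shield; retainer; duct; pcb; daughtercard; backplane; fan

1. heatsink@(1, 1) [+x clear] — {heatsink}
2. shield@(2, 1) [+x clear] — {heatsink, shield}
3. retainer@(0, 1) [-x clear] — {heatsink, retainer, shield}
4. duct@(0, 2) [-x clear] — {duct, heatsink, retainer, shield}
5. pcb@(0, 0) [+x clear] — {duct, heatsink, pcb, retainer, shield}
6. daughtercard@(1, 0) [+x clear] — {daughtercard, duct, heatsink, pcb, retainer, shield}
7. backplane@(2, 0) [-y clear] — {backplane, daughtercard, duct, heatsink, pcb, retainer, shield}
8. fan@(1, 2) [+y clear] — {backplane, daughtercard, duct, fan, heatsink, pcb, retainer, shield}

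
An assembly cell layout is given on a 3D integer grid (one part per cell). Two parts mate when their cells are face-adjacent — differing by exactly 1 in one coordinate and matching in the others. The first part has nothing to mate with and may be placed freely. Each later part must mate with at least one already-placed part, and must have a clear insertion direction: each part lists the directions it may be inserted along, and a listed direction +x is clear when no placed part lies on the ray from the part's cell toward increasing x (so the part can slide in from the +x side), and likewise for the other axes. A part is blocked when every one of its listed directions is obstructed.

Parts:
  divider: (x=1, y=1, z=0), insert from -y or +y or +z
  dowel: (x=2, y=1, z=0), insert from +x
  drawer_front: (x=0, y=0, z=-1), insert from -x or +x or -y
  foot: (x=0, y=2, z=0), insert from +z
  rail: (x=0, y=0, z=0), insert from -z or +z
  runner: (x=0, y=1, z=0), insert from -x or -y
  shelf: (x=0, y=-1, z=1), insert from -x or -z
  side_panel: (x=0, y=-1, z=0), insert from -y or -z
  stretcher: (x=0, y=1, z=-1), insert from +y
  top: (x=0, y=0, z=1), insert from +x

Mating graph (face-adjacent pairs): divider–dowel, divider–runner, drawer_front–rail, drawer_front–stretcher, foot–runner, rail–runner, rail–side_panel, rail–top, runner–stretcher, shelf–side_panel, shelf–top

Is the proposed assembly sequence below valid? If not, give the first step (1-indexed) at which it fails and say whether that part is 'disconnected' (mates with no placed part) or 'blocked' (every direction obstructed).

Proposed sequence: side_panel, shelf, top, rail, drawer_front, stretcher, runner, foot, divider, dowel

Valid

1. side_panel@(0, -1, 0) [-y clear] — {side_panel}
2. shelf@(0, -1, 1) [-x clear] — {shelf, side_panel}
3. top@(0, 0, 1) [+x clear] — {shelf, side_panel, top}
4. rail@(0, 0, 0) [-z clear] — {rail, shelf, side_panel, top}
5. drawer_front@(0, 0, -1) [-x clear] — {drawer_front, rail, shelf, side_panel, top}
6. stretcher@(0, 1, -1) [+y clear] — {drawer_front, rail, shelf, side_panel, stretcher, top}
7. runner@(0, 1, 0) [-x clear] — {drawer_front, rail, runner, shelf, side_panel, stretcher, top}
8. foot@(0, 2, 0) [+z clear] — {drawer_front, foot, rail, runner, shelf, side_panel, stretcher, top}
9. divider@(1, 1, 0) [-y clear] — {divider, drawer_front, foot, rail, runner, shelf, side_panel, stretcher, top}
10. dowel@(2, 1, 0) [+x clear] — {divider, dowel, drawer_front, foot, rail, runner, shelf, side_panel, stretcher, top}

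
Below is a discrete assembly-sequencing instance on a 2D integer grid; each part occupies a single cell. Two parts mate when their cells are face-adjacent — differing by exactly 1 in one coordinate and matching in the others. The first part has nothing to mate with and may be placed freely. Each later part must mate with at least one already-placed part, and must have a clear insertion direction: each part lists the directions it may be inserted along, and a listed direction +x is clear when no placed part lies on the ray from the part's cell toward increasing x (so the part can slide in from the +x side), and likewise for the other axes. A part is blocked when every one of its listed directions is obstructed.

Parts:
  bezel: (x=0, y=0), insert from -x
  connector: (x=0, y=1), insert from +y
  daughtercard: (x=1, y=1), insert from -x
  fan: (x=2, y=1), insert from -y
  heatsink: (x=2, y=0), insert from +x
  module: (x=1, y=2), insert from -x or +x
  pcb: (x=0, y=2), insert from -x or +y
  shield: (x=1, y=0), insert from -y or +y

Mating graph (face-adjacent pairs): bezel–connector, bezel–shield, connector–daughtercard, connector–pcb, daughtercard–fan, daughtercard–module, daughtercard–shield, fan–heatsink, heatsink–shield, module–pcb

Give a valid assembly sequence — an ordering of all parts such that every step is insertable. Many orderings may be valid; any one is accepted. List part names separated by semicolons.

1. shield@(1, 0) [-y clear] — {shield}
2. bezel@(0, 0) [-x clear] — {bezel, shield}
3. daughtercard@(1, 1) [-x clear] — {bezel, daughtercard, shield}
4. module@(1, 2) [-x clear] — {bezel, daughtercard, module, shield}
5. connector@(0, 1) [+y clear] — {bezel, connector, daughtercard, module, shield}
6. pcb@(0, 2) [-x clear] — {bezel, connector, daughtercard, module, pcb, shield}
7. fan@(2, 1) [-y clear] — {bezel, connector, daughtercard, fan, module, pcb, shield}
8. heatsink@(2, 0) [+x clear] — {bezel, connector, daughtercard, fan, heatsink, module, pcb, shield}

shield; bezel; daughtercard; module; connector; pcb; fan; heatsink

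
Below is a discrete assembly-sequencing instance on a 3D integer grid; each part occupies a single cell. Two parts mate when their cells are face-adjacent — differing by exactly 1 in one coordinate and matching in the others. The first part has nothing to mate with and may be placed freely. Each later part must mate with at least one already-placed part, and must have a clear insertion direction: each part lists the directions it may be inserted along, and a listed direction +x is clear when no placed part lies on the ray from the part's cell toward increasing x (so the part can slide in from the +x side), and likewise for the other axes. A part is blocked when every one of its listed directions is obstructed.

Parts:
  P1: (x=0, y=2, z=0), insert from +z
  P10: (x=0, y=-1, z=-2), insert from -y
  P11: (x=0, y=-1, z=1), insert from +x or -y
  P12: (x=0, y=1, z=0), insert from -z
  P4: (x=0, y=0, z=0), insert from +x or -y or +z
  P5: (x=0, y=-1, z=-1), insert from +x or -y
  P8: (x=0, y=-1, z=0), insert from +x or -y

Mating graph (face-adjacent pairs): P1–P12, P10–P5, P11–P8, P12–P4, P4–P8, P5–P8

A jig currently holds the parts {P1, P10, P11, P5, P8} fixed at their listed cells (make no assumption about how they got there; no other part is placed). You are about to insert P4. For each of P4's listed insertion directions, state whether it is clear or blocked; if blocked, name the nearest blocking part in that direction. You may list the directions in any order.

+x: ray from P4(0, 0, 0) has no placed part ⇒ clear
-y: nearest on ray is P8@(0, -1, 0) ⇒ blocked
+z: ray from P4(0, 0, 0) has no placed part ⇒ clear

+x: clear; +z: clear; -y: blocked by P8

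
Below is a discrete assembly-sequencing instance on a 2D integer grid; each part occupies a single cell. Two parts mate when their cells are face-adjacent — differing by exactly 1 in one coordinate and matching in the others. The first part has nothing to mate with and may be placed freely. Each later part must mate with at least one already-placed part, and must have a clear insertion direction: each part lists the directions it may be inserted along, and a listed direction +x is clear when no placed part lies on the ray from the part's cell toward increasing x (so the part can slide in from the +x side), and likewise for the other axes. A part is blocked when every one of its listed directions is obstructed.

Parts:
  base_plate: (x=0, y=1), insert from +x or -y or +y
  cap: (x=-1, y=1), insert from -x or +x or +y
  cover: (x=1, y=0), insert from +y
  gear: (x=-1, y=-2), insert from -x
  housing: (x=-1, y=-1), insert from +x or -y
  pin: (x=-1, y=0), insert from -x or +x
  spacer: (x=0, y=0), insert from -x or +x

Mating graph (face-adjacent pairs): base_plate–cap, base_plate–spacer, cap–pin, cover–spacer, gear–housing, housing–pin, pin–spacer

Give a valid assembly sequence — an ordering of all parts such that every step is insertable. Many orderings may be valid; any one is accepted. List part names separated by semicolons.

pin; spacer; base_plate; cover; housing; gear; cap

1. pin@(-1, 0) [-x clear] — {pin}
2. spacer@(0, 0) [+x clear] — {pin, spacer}
3. base_plate@(0, 1) [+x clear] — {base_plate, pin, spacer}
4. cover@(1, 0) [+y clear] — {base_plate, cover, pin, spacer}
5. housing@(-1, -1) [+x clear] — {base_plate, cover, housing, pin, spacer}
6. gear@(-1, -2) [-x clear] — {base_plate, cover, gear, housing, pin, spacer}
7. cap@(-1, 1) [-x clear] — {base_plate, cap, cover, gear, housing, pin, spacer}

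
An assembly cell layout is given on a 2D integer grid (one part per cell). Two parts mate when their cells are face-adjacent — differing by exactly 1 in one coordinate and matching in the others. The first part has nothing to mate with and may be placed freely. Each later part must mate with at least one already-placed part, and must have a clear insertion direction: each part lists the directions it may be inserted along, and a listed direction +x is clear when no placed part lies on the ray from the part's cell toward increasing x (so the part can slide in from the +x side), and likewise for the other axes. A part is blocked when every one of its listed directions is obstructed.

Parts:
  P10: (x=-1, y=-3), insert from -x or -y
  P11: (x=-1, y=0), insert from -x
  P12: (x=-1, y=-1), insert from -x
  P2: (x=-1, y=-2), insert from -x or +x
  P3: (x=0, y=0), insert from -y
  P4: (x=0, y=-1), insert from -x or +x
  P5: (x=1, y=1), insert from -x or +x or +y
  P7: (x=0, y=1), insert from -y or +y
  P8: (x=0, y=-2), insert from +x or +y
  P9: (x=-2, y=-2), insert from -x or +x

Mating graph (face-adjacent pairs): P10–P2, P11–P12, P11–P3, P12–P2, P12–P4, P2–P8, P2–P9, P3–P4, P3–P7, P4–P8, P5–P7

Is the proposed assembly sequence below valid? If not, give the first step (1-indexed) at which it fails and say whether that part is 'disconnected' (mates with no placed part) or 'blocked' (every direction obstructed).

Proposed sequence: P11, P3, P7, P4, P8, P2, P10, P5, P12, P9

Valid

1. P11@(-1, 0) [-x clear] — {P11}
2. P3@(0, 0) [-y clear] — {P11, P3}
3. P7@(0, 1) [+y clear] — {P11, P3, P7}
4. P4@(0, -1) [-x clear] — {P11, P3, P4, P7}
5. P8@(0, -2) [+x clear] — {P11, P3, P4, P7, P8}
6. P2@(-1, -2) [-x clear] — {P11, P2, P3, P4, P7, P8}
7. P10@(-1, -3) [-x clear] — {P10, P11, P2, P3, P4, P7, P8}
8. P5@(1, 1) [+x clear] — {P10, P11, P2, P3, P4, P5, P7, P8}
9. P12@(-1, -1) [-x clear] — {P10, P11, P12, P2, P3, P4, P5, P7, P8}
10. P9@(-2, -2) [-x clear] — {P10, P11, P12, P2, P3, P4, P5, P7, P8, P9}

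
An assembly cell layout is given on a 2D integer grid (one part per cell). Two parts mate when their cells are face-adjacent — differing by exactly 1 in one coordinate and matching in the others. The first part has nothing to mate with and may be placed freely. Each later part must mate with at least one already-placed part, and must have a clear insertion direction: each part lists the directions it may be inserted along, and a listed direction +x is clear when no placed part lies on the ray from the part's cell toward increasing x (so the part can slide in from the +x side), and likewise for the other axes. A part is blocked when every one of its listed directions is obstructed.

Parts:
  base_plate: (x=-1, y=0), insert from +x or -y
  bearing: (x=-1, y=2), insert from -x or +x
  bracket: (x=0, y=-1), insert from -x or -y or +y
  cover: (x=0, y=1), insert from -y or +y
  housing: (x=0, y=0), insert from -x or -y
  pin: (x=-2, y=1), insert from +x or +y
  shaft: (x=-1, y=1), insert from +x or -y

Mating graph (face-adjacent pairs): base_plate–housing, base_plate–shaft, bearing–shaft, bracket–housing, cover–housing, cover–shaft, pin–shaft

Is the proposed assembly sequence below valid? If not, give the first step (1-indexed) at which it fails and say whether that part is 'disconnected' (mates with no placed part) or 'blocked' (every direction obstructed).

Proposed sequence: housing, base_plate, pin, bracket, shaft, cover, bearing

Invalid at step 3 (disconnected)

1. housing@(0, 0) [-x clear] — {housing}
2. base_plate@(-1, 0) [-y clear] — {base_plate, housing}
3. pin@(-2, 1) — no placed neighbour ⇒ disconnected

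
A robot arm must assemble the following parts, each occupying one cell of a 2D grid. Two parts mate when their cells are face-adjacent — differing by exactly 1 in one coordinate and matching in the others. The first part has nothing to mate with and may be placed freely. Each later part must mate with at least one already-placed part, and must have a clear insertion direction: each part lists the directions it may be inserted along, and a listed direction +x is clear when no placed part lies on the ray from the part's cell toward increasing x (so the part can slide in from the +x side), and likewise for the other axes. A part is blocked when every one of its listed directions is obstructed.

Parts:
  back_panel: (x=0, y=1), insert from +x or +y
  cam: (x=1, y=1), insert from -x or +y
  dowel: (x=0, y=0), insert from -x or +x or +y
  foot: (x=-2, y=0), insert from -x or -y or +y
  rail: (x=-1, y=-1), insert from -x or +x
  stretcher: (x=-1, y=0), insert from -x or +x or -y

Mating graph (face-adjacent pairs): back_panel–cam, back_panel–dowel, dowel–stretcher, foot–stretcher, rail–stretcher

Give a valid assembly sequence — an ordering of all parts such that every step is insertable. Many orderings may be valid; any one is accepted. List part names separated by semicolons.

foot; stretcher; dowel; back_panel; cam; rail

1. foot@(-2, 0) [-x clear] — {foot}
2. stretcher@(-1, 0) [+x clear] — {foot, stretcher}
3. dowel@(0, 0) [+x clear] — {dowel, foot, stretcher}
4. back_panel@(0, 1) [+x clear] — {back_panel, dowel, foot, stretcher}
5. cam@(1, 1) [+y clear] — {back_panel, cam, dowel, foot, stretcher}
6. rail@(-1, -1) [-x clear] — {back_panel, cam, dowel, foot, rail, stretcher}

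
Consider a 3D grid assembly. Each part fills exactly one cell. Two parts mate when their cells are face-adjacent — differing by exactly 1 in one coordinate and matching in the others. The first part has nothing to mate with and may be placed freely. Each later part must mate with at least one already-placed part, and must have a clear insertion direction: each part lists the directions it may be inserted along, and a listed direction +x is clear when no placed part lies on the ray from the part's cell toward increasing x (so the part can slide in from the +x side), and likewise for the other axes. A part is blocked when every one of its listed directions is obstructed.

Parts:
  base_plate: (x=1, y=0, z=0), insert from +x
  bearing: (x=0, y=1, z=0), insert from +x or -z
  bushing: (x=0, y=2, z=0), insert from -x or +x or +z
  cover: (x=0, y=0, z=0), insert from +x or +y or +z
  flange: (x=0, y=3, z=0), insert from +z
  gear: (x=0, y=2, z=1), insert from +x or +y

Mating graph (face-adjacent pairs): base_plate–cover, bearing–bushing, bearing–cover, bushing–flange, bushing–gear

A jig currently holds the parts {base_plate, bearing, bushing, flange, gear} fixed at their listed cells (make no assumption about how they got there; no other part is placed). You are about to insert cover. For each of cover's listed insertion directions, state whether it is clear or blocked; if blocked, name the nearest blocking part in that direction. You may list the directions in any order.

+x: nearest on ray is base_plate@(1, 0, 0) ⇒ blocked
+y: nearest on ray is bearing@(0, 1, 0) ⇒ blocked
+z: ray from cover(0, 0, 0) has no placed part ⇒ clear

+x: blocked by base_plate; +y: blocked by bearing; +z: clear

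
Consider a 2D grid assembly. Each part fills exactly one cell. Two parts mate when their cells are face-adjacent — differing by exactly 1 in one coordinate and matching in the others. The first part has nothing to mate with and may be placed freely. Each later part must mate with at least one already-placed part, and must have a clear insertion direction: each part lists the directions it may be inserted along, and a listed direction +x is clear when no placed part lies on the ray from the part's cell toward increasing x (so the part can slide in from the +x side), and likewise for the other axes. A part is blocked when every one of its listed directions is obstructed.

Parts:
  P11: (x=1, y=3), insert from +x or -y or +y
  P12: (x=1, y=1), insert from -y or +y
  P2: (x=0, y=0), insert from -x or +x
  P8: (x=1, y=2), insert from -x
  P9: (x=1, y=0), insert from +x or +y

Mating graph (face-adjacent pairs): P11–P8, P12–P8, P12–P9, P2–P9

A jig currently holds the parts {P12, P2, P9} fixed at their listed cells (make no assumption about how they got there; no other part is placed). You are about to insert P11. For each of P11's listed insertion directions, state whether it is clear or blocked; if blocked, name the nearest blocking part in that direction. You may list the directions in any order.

+x: ray from P11(1, 3) has no placed part ⇒ clear
-y: nearest on ray is P12@(1, 1) ⇒ blocked
+y: ray from P11(1, 3) has no placed part ⇒ clear

+x: clear; +y: clear; -y: blocked by P12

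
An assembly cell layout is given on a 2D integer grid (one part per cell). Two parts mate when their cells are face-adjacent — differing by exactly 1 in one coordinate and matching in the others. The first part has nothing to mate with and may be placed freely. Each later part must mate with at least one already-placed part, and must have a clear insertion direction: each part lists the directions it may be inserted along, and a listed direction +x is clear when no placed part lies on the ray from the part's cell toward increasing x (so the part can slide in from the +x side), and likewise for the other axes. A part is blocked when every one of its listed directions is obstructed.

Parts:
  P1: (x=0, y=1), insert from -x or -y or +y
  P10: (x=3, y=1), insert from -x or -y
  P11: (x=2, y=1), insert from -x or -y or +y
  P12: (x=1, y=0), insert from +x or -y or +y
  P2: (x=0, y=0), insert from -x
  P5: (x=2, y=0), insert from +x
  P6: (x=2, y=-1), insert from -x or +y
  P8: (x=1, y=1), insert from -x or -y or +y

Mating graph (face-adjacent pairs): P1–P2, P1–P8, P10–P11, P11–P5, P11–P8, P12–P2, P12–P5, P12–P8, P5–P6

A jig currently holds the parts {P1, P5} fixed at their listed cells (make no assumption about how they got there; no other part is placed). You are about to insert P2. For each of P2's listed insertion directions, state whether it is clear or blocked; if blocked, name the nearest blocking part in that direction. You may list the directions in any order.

-x: clear

-x: ray from P2(0, 0) has no placed part ⇒ clear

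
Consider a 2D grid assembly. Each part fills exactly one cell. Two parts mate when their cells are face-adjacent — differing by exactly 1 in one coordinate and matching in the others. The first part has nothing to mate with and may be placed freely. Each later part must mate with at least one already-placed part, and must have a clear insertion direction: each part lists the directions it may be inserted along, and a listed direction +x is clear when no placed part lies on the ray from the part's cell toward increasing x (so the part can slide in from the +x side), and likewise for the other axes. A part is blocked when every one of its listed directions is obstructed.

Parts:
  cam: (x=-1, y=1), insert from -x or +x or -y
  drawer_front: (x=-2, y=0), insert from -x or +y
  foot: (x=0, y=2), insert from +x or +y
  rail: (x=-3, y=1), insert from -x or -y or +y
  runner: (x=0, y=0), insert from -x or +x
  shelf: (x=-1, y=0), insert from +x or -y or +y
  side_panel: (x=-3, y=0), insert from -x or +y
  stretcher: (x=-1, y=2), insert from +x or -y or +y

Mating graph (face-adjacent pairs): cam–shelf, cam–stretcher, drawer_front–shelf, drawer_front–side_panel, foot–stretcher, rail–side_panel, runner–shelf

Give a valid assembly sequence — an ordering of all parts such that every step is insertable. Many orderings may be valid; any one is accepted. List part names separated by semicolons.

1. rail@(-3, 1) [-x clear] — {rail}
2. side_panel@(-3, 0) [-x clear] — {rail, side_panel}
3. drawer_front@(-2, 0) [+y clear] — {drawer_front, rail, side_panel}
4. shelf@(-1, 0) [+x clear] — {drawer_front, rail, shelf, side_panel}
5. runner@(0, 0) [+x clear] — {drawer_front, rail, runner, shelf, side_panel}
6. cam@(-1, 1) [+x clear] — {cam, drawer_front, rail, runner, shelf, side_panel}
7. stretcher@(-1, 2) [+x clear] — {cam, drawer_front, rail, runner, shelf, side_panel, stretcher}
8. foot@(0, 2) [+x clear] — {cam, drawer_front, foot, rail, runner, shelf, side_panel, stretcher}

rail; side_panel; drawer_front; shelf; runner; cam; stretcher; foot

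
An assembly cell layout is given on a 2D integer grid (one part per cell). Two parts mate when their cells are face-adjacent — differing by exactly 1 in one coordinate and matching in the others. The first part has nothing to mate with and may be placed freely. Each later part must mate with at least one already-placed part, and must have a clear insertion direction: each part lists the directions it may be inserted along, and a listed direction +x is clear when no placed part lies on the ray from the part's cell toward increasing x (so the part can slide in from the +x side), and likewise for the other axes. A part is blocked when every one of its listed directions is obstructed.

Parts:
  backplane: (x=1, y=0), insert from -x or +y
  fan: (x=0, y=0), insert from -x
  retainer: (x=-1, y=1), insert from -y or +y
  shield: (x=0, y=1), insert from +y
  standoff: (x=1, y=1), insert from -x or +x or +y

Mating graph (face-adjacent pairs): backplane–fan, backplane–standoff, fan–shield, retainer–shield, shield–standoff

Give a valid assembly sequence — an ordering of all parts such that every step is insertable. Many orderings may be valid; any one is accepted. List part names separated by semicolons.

1. standoff@(1, 1) [-x clear] — {standoff}
2. backplane@(1, 0) [-x clear] — {backplane, standoff}
3. fan@(0, 0) [-x clear] — {backplane, fan, standoff}
4. shield@(0, 1) [+y clear] — {backplane, fan, shield, standoff}
5. retainer@(-1, 1) [-y clear] — {backplane, fan, retainer, shield, standoff}

standoff; backplane; fan; shield; retainer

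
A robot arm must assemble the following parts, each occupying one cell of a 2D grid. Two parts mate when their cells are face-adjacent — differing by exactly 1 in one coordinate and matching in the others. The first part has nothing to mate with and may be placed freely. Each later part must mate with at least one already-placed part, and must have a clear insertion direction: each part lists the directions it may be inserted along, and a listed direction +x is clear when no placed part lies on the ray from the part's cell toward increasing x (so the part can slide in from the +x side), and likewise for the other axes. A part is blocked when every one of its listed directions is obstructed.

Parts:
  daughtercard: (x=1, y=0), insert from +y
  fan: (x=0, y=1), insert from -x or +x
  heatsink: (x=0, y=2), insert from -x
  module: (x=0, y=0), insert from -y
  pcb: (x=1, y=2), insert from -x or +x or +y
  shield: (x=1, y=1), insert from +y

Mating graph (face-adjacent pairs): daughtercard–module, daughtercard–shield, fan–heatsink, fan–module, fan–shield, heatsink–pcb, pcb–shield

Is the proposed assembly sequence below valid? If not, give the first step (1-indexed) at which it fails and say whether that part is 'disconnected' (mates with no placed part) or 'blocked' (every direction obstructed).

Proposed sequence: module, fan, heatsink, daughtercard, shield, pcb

Valid

1. module@(0, 0) [-y clear] — {module}
2. fan@(0, 1) [-x clear] — {fan, module}
3. heatsink@(0, 2) [-x clear] — {fan, heatsink, module}
4. daughtercard@(1, 0) [+y clear] — {daughtercard, fan, heatsink, module}
5. shield@(1, 1) [+y clear] — {daughtercard, fan, heatsink, module, shield}
6. pcb@(1, 2) [+x clear] — {daughtercard, fan, heatsink, module, pcb, shield}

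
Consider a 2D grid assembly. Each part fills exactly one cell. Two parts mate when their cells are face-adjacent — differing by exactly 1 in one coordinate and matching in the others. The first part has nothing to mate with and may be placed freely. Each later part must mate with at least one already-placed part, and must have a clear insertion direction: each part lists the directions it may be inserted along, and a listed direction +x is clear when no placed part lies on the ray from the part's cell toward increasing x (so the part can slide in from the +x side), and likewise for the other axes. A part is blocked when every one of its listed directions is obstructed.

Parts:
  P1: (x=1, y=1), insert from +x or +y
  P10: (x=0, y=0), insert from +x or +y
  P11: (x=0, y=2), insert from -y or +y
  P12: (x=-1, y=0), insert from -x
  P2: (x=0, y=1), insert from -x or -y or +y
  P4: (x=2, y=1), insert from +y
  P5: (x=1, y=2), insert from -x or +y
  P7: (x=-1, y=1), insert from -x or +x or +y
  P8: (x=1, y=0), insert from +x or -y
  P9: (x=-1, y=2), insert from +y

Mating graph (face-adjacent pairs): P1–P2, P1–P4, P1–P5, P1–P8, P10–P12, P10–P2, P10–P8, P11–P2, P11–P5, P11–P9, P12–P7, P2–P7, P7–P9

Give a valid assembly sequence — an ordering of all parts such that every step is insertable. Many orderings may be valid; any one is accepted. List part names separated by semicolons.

1. P1@(1, 1) [+x clear] — {P1}
2. P8@(1, 0) [+x clear] — {P1, P8}
3. P10@(0, 0) [+y clear] — {P1, P10, P8}
4. P12@(-1, 0) [-x clear] — {P1, P10, P12, P8}
5. P7@(-1, 1) [-x clear] — {P1, P10, P12, P7, P8}
6. P4@(2, 1) [+y clear] — {P1, P10, P12, P4, P7, P8}
7. P5@(1, 2) [-x clear] — {P1, P10, P12, P4, P5, P7, P8}
8. P9@(-1, 2) [+y clear] — {P1, P10, P12, P4, P5, P7, P8, P9}
9. P2@(0, 1) [+y clear] — {P1, P10, P12, P2, P4, P5, P7, P8, P9}
10. P11@(0, 2) [+y clear] — {P1, P10, P11, P12, P2, P4, P5, P7, P8, P9}

P1; P8; P10; P12; P7; P4; P5; P9; P2; P11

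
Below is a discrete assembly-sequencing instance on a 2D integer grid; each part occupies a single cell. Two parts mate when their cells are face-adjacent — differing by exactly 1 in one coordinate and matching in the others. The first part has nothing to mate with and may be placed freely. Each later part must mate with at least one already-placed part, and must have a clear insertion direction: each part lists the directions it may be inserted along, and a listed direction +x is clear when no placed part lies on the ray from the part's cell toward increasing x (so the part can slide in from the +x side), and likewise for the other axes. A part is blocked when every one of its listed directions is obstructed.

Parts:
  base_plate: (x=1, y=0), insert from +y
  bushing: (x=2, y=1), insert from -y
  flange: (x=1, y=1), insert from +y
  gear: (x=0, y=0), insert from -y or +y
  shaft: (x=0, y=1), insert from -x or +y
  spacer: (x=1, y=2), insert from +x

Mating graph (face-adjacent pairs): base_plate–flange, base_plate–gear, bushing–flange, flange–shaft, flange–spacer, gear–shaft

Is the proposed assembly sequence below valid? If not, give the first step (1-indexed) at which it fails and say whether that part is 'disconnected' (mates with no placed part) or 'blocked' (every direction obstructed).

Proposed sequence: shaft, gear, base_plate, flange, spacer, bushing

Valid

1. shaft@(0, 1) [-x clear] — {shaft}
2. gear@(0, 0) [-y clear] — {gear, shaft}
3. base_plate@(1, 0) [+y clear] — {base_plate, gear, shaft}
4. flange@(1, 1) [+y clear] — {base_plate, flange, gear, shaft}
5. spacer@(1, 2) [+x clear] — {base_plate, flange, gear, shaft, spacer}
6. bushing@(2, 1) [-y clear] — {base_plate, bushing, flange, gear, shaft, spacer}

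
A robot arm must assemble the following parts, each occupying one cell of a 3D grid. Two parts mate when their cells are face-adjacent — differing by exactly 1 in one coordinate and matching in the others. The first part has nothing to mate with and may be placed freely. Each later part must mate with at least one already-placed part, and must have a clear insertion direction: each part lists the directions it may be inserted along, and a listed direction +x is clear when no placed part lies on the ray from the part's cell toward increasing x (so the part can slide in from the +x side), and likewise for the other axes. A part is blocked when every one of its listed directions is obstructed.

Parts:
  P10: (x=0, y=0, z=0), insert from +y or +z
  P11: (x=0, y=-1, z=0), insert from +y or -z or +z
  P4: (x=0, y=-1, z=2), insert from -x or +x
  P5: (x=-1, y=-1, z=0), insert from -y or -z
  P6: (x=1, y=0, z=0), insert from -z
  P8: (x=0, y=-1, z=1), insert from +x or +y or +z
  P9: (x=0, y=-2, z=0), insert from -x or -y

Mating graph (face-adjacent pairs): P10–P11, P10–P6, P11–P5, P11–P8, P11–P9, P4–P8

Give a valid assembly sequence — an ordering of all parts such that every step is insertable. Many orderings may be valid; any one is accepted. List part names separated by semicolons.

P11; P8; P4; P10; P6; P5; P9

1. P11@(0, -1, 0) [+y clear] — {P11}
2. P8@(0, -1, 1) [+x clear] — {P11, P8}
3. P4@(0, -1, 2) [-x clear] — {P11, P4, P8}
4. P10@(0, 0, 0) [+y clear] — {P10, P11, P4, P8}
5. P6@(1, 0, 0) [-z clear] — {P10, P11, P4, P6, P8}
6. P5@(-1, -1, 0) [-y clear] — {P10, P11, P4, P5, P6, P8}
7. P9@(0, -2, 0) [-x clear] — {P10, P11, P4, P5, P6, P8, P9}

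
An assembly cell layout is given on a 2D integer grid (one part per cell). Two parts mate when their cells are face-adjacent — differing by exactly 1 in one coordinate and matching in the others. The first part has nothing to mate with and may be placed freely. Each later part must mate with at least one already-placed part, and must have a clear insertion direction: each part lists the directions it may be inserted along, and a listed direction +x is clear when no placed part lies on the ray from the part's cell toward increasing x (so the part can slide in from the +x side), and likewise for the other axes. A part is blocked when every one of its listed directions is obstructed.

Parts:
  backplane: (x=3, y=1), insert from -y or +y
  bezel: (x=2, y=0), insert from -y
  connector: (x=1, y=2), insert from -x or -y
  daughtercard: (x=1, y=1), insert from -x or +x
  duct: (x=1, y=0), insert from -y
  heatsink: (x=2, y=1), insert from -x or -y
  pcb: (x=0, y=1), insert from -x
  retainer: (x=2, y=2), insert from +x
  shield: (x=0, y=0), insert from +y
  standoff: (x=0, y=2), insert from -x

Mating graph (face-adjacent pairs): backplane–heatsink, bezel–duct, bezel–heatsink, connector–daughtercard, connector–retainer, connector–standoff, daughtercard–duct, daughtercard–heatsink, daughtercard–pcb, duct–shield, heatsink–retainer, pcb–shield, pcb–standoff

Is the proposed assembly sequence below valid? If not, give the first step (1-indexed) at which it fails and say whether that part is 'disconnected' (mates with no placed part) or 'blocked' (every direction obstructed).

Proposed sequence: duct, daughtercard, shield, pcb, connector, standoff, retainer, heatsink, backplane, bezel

1. duct@(1, 0) [-y clear] — {duct}
2. daughtercard@(1, 1) [-x clear] — {daughtercard, duct}
3. shield@(0, 0) [+y clear] — {daughtercard, duct, shield}
4. pcb@(0, 1) [-x clear] — {daughtercard, duct, pcb, shield}
5. connector@(1, 2) [-x clear] — {connector, daughtercard, duct, pcb, shield}
6. standoff@(0, 2) [-x clear] — {connector, daughtercard, duct, pcb, shield, standoff}
7. retainer@(2, 2) [+x clear] — {connector, daughtercard, duct, pcb, retainer, shield, standoff}
8. heatsink@(2, 1) [-y clear] — {connector, daughtercard, duct, heatsink, pcb, retainer, shield, standoff}
9. backplane@(3, 1) [-y clear] — {backplane, connector, daughtercard, duct, heatsink, pcb, retainer, shield, standoff}
10. bezel@(2, 0) [-y clear] — {backplane, bezel, connector, daughtercard, duct, heatsink, pcb, retainer, shield, standoff}

Valid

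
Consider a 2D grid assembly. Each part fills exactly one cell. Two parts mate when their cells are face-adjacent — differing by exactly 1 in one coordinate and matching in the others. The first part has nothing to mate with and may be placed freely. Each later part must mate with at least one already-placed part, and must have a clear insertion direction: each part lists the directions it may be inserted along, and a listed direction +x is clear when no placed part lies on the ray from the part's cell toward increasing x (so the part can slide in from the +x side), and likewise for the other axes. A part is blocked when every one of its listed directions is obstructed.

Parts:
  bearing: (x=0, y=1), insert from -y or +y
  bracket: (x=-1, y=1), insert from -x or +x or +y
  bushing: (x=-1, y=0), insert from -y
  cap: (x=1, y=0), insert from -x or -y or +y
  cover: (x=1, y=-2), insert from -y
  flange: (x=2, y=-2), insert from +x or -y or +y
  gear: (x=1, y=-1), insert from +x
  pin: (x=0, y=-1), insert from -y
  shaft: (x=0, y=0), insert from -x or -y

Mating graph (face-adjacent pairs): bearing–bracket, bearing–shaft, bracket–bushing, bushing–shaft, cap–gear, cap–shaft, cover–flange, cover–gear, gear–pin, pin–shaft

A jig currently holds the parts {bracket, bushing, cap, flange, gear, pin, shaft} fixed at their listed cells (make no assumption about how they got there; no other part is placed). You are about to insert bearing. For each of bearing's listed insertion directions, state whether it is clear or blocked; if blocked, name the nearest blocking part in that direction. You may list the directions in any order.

+y: clear; -y: blocked by shaft

-y: nearest on ray is shaft@(0, 0) ⇒ blocked
+y: ray from bearing(0, 1) has no placed part ⇒ clear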